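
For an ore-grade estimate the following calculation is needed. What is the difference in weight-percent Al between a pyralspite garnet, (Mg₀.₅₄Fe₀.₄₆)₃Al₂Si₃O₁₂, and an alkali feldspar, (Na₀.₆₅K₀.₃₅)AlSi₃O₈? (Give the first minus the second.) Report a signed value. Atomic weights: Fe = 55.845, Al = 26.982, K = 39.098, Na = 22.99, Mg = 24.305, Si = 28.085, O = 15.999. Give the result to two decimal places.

First mineral: 53.964 g Al in 446.647 g formula = 12.08 wt% Al.
Second mineral: 26.982 g Al in 267.857 g formula = 10.07 wt% Al.
12.08% − 10.07% gives a difference of 2.01 percentage points.

2.01 percentage points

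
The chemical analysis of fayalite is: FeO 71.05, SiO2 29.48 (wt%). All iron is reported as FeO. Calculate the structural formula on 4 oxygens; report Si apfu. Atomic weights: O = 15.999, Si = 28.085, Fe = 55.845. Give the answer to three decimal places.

FeO: 71.05/71.844 = 0.98895 mol → 0.98895 mol Fe, 0.98895 mol O.
SiO2: 29.48/60.083 = 0.49065 mol → 0.49065 mol Si, 0.98130 mol O.
Total oxygen = 1.97025 mol. Normalization factor = 4/1.97025 = 2.03020.
Si per 4 O = 0.49065 × 2.03020 = 0.996.

0.996 Si apfu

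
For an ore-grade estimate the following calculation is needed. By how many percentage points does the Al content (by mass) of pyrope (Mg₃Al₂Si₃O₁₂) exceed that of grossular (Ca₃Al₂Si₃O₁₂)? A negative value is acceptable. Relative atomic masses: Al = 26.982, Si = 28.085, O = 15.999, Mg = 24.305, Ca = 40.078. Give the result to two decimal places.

M(Mg₃Al₂Si₃O₁₂) = 403.122 g/mol, so wt% Al = 53.964/403.122 × 100 = 13.39%.
M(Ca₃Al₂Si₃O₁₂) = 450.441 g/mol, so wt% Al = 53.964/450.441 × 100 = 11.98%.
13.39 − 11.98 = 1.41 pp.

1.41 percentage points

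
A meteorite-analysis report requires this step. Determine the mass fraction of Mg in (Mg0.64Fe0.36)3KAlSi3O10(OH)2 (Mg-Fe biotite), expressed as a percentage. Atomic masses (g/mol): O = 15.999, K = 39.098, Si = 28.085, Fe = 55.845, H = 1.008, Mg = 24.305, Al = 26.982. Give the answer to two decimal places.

M((Mg0.64Fe0.36)3KAlSi3O10(OH)2) = 451.317 g/mol.
Mg contributes 1.92 × 24.305 = 46.666 g per mole.
46.666/451.317 = 0.1034 → 10.34%.

10.34 wt%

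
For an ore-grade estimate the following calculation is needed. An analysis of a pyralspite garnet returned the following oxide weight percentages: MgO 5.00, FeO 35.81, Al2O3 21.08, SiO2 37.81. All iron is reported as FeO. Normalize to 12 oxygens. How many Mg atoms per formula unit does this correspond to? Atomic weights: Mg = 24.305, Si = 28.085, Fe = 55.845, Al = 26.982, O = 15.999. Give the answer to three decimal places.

0.595 Mg apfu

MgO (M=40.304): mol = 0.12406; Mg = 0.12406, O = 0.12406.
FeO (M=71.844): mol = 0.49844; Fe = 0.49844, O = 0.49844.
Al2O3 (M=101.961): mol = 0.20675; Al = 0.41350, O = 0.62025.
SiO2 (M=60.083): mol = 0.62930; Si = 0.62930, O = 1.25860.
ΣO = 2.50135; factor = 12/ΣO = 4.79741.
Mg apfu = 0.12406 × 4.79741 = 0.595.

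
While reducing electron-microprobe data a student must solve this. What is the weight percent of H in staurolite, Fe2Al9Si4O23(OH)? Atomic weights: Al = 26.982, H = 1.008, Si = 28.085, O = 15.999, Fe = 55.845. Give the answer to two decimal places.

0.12 weight percent

Formula mass = 2×55.845 + 9×26.982 + 4×28.085 + 24×15.999 + 1×1.008 = 851.852 g/mol, of which 1.008 g is H.
So H makes up 1.008/851.852 = 0.0012 of the mass, i.e. 0.12%.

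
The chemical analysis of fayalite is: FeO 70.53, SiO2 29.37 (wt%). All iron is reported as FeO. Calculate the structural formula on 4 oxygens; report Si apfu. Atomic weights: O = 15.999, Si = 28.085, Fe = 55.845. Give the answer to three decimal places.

0.998 Si apfu

70.53 wt% FeO ÷ 71.844 g/mol = 0.98171 mol, giving 0.98171 Fe and 0.98171 O.
29.37 wt% SiO2 ÷ 60.083 g/mol = 0.48882 mol, giving 0.48882 Si and 0.97764 O.
Oxygen sums to 1.95935; scaling by 4/1.95935 = 2.04149 puts the formula on 4 O.
Si: 0.48882 × 2.04149 = 0.998 atoms per formula unit.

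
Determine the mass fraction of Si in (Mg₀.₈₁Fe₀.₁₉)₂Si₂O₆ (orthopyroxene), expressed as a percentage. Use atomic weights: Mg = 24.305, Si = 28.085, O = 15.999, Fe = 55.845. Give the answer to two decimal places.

Molar mass of (Mg₀.₈₁Fe₀.₁₉)₂Si₂O₆: 1.62*24.305 + 0.38*55.845 + 2*28.085 + 6*15.999 = 212.759 g/mol.
Mass of Si per formula unit: 2 × 28.085 = 56.170 g.
Weight fraction Si = 56.170 / 212.759 = 0.2640.

26.40 wt%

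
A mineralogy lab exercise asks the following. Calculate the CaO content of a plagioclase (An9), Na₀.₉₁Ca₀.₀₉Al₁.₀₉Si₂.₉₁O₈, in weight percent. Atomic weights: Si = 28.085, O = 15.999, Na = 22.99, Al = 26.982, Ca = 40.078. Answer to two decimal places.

M(Na₀.₉₁Ca₀.₀₉Al₁.₀₉Si₂.₉₁O₈) = 263.658 g/mol; M(CaO) = 56.077 g/mol.
Moles CaO per formula unit = 0.09 Ca ÷ 1 = 0.0900.
CaO fraction = (0.0900 × 56.077) / 263.658 = 5.047/263.658 = 0.0191.

1.91 wt%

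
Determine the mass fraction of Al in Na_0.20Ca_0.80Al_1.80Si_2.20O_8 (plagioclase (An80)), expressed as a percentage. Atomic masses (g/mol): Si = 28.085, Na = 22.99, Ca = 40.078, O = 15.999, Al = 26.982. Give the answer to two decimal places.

17.66 weight percent

Molar mass of Na_0.20Ca_0.80Al_1.80Si_2.20O_8: 0.20·22.99 + 0.80·40.078 + 1.80·26.982 + 2.20·28.085 + 8·15.999 = 275.007 g/mol.
Mass of Al per formula unit: 1.80 × 26.982 = 48.568 g.
Weight fraction Al = 48.568 / 275.007 = 0.1766.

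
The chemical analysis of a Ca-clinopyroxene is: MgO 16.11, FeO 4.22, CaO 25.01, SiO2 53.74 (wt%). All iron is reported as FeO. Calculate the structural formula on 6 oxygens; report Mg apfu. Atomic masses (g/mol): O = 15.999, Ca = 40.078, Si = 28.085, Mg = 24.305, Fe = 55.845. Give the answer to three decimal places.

MgO: 16.11/40.304 = 0.39971 mol → 0.39971 mol Mg, 0.39971 mol O.
FeO: 4.22/71.844 = 0.05874 mol → 0.05874 mol Fe, 0.05874 mol O.
CaO: 25.01/56.077 = 0.44599 mol → 0.44599 mol Ca, 0.44599 mol O.
SiO2: 53.74/60.083 = 0.89443 mol → 0.89443 mol Si, 1.78886 mol O.
Total oxygen = 2.69330 mol. Normalization factor = 6/2.69330 = 2.22775.
Mg per 6 O = 0.39971 × 2.22775 = 0.890.

0.890 Mg apfu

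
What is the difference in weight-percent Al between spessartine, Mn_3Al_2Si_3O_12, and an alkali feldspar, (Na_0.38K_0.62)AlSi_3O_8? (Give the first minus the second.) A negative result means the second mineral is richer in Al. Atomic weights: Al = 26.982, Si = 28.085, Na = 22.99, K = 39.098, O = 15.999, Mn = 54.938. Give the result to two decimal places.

First mineral: 53.964 g Al in 495.021 g formula = 10.90 wt% Al.
Second mineral: 26.982 g Al in 272.206 g formula = 9.91 wt% Al.
10.90% − 9.91% gives a difference of 0.99 percentage points.

0.99 percentage points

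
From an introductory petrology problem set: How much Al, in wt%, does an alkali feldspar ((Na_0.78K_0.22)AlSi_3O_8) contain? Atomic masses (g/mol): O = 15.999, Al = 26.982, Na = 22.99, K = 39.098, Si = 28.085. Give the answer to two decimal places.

Molar mass of (Na_0.78K_0.22)AlSi_3O_8: 0.78*22.99 + 0.22*39.098 + 1*26.982 + 3*28.085 + 8*15.999 = 265.763 g/mol.
Mass of Al per formula unit: 1 × 26.982 = 26.982 g.
Weight fraction Al = 26.982 / 265.763 = 0.1015.

10.15 wt%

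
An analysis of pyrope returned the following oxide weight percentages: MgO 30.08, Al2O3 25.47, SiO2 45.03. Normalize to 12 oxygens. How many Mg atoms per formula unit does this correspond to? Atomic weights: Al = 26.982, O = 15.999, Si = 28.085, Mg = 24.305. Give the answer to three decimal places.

MgO (M=40.304): mol = 0.74633; Mg = 0.74633, O = 0.74633.
Al2O3 (M=101.961): mol = 0.24980; Al = 0.49960, O = 0.74940.
SiO2 (M=60.083): mol = 0.74946; Si = 0.74946, O = 1.49892.
ΣO = 2.99465; factor = 12/ΣO = 4.00715.
Mg apfu = 0.74633 × 4.00715 = 2.991.

2.991 Mg apfu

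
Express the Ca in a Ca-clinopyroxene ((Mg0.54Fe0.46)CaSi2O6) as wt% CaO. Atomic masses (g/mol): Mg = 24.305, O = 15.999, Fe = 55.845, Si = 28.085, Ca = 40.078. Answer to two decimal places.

Molar mass of (Mg0.54Fe0.46)CaSi2O6 = 0.54·24.305 + 0.46·55.845 + 1·40.078 + 2·28.085 + 6·15.999 = 231.055 g/mol.
Each formula unit contains 1 Ca, equivalent to 1/1 = 1.0000 mol CaO.
M(CaO) = 1×40.078 + 1×15.999 = 56.077 g/mol.
Mass of CaO per formula unit = 1.0000 × 56.077 = 56.077 g.
CaO wt% = 56.077 / 231.055 × 100 = 24.27%.

24.27 wt%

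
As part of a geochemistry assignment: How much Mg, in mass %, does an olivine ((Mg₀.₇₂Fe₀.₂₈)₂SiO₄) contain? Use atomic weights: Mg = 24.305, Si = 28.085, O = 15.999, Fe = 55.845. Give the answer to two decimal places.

22.10 mass %

Molar mass of (Mg₀.₇₂Fe₀.₂₈)₂SiO₄: 1.44·24.305 + 0.56·55.845 + 1·28.085 + 4·15.999 = 158.353 g/mol.
Mass of Mg per formula unit: 1.44 × 24.305 = 34.999 g.
Weight fraction Mg = 34.999 / 158.353 = 0.2210.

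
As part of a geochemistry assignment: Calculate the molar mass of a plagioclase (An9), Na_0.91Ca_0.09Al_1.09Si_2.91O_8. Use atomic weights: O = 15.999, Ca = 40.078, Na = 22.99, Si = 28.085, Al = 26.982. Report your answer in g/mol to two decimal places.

The formula mass is the sum 0.91(22.99) + 0.09(40.078) + 1.09(26.982) + 2.91(28.085) + 8(15.999).

263.66 g/mol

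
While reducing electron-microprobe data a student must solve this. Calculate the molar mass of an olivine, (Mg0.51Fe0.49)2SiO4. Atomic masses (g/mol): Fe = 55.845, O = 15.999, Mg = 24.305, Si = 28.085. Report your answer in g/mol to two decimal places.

The formula mass is the sum 1.02×24.305 + 0.98×55.845 + 1×28.085 + 4×15.999.

171.60 g/mol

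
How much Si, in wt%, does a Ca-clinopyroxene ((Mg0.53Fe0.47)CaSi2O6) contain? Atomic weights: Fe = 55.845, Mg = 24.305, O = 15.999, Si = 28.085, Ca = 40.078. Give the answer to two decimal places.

Molar mass of (Mg0.53Fe0.47)CaSi2O6: 0.53*24.305 + 0.47*55.845 + 1*40.078 + 2*28.085 + 6*15.999 = 231.371 g/mol.
Mass of Si per formula unit: 2 × 28.085 = 56.170 g.
Weight fraction Si = 56.170 / 231.371 = 0.2428.

24.28 wt%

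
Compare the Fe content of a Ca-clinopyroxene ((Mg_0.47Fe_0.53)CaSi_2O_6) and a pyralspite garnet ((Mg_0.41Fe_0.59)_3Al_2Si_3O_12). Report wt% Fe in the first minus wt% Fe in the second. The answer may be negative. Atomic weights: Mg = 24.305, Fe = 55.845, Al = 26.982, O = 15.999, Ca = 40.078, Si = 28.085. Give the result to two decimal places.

M((Mg_0.47Fe_0.53)CaSi_2O_6) = 233.263 g/mol, so wt% Fe = 29.598/233.263 × 100 = 12.69%.
M((Mg_0.41Fe_0.59)_3Al_2Si_3O_12) = 458.948 g/mol, so wt% Fe = 98.846/458.948 × 100 = 21.54%.
12.69 − 21.54 = -8.85 pp.

-8.85 percentage points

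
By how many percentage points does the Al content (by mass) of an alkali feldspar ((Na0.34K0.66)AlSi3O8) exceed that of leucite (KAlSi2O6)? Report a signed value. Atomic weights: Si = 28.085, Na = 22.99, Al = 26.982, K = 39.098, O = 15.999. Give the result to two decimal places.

M((Na0.34K0.66)AlSi3O8) = 272.850 g/mol, so wt% Al = 26.982/272.850 × 100 = 9.89%.
M(KAlSi2O6) = 218.244 g/mol, so wt% Al = 26.982/218.244 × 100 = 12.36%.
9.89 − 12.36 = -2.47 pp.

-2.47 percentage points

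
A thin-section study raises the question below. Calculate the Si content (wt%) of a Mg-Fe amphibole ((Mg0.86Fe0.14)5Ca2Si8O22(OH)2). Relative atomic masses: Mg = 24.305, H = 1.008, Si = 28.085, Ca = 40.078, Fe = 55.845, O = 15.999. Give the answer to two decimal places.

M((Mg0.86Fe0.14)5Ca2Si8O22(OH)2) = 834.431 g/mol.
Si contributes 8 × 28.085 = 224.680 g per mole.
224.680/834.431 = 0.2693 → 26.93%.

26.93 wt%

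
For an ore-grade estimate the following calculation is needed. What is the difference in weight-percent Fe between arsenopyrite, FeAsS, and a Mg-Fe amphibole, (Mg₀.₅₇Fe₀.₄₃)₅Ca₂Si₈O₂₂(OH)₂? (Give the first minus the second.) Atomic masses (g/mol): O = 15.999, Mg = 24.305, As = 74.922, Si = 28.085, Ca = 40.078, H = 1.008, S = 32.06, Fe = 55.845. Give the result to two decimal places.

20.66 percentage points

M(FeAsS) = 162.827 g/mol, so wt% Fe = 55.845/162.827 × 100 = 34.30%.
M((Mg₀.₅₇Fe₀.₄₃)₅Ca₂Si₈O₂₂(OH)₂) = 880.164 g/mol, so wt% Fe = 120.067/880.164 × 100 = 13.64%.
34.30 − 13.64 = 20.66 pp.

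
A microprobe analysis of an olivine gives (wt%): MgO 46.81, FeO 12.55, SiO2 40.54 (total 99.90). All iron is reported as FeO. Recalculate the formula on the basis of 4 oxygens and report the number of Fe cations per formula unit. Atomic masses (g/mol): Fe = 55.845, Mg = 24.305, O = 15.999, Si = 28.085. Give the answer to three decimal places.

MgO (M=40.304): mol = 1.16142; Mg = 1.16142, O = 1.16142.
FeO (M=71.844): mol = 0.17468; Fe = 0.17468, O = 0.17468.
SiO2 (M=60.083): mol = 0.67473; Si = 0.67473, O = 1.34946.
ΣO = 2.68556; factor = 4/ΣO = 1.48945.
Fe apfu = 0.17468 × 1.48945 = 0.260.

0.260 Fe apfu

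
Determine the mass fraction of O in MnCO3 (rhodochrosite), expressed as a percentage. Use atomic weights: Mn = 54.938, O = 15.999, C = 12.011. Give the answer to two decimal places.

41.76 wt%

Molar mass of MnCO3: 1·54.938 + 1·12.011 + 3·15.999 = 114.946 g/mol.
Mass of O per formula unit: 3 × 15.999 = 47.997 g.
Weight fraction O = 47.997 / 114.946 = 0.4176.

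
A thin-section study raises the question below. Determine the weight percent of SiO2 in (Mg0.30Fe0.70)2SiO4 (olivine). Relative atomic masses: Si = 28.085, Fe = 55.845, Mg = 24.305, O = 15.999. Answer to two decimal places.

32.50 wt%

Formula mass = 184.847 g/mol.
1 Si → 1.0000 mol SiO2 per formula unit; M(SiO2) = 60.083, so SiO2 mass = 60.083 g.
60.083/184.847 × 100 = 32.50 wt%.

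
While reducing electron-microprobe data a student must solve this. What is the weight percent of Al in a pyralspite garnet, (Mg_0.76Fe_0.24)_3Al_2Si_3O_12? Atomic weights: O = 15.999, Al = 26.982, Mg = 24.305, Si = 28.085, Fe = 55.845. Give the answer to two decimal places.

M((Mg_0.76Fe_0.24)_3Al_2Si_3O_12) = 425.831 g/mol.
Al contributes 2 × 26.982 = 53.964 g per mole.
53.964/425.831 = 0.1267 → 12.67%.

12.67 mass %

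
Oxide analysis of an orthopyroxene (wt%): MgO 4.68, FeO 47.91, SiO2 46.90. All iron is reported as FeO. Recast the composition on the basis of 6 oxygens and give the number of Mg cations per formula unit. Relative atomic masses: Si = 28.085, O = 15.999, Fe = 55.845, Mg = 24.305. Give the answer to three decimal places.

0.297 Mg apfu

MgO (M=40.304): mol = 0.11612; Mg = 0.11612, O = 0.11612.
FeO (M=71.844): mol = 0.66686; Fe = 0.66686, O = 0.66686.
SiO2 (M=60.083): mol = 0.78059; Si = 0.78059, O = 1.56118.
ΣO = 2.34416; factor = 6/ΣO = 2.55955.
Mg apfu = 0.11612 × 2.55955 = 0.297.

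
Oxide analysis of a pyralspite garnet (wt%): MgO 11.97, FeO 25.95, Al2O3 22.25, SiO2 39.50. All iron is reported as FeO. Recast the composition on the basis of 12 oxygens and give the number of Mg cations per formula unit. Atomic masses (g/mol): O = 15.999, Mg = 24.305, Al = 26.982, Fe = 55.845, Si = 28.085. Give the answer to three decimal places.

11.97 wt% MgO ÷ 40.304 g/mol = 0.29699 mol, giving 0.29699 Mg and 0.29699 O.
25.95 wt% FeO ÷ 71.844 g/mol = 0.36120 mol, giving 0.36120 Fe and 0.36120 O.
22.25 wt% Al2O3 ÷ 101.961 g/mol = 0.21822 mol, giving 0.43644 Al and 0.65466 O.
39.50 wt% SiO2 ÷ 60.083 g/mol = 0.65742 mol, giving 0.65742 Si and 1.31484 O.
Oxygen sums to 2.62769; scaling by 12/2.62769 = 4.56675 puts the formula on 12 O.
Mg: 0.29699 × 4.56675 = 1.356 atoms per formula unit.

1.356 Mg apfu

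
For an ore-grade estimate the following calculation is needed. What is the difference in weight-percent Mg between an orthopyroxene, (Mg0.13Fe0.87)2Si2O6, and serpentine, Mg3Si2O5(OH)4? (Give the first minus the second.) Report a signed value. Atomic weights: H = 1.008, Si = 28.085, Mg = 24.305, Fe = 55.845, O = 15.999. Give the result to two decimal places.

-23.84 percentage points

First mineral: 6.319 g Mg in 255.654 g formula = 2.47 wt% Mg.
Second mineral: 72.915 g Mg in 277.108 g formula = 26.31 wt% Mg.
2.47% − 26.31% gives a difference of -23.84 percentage points.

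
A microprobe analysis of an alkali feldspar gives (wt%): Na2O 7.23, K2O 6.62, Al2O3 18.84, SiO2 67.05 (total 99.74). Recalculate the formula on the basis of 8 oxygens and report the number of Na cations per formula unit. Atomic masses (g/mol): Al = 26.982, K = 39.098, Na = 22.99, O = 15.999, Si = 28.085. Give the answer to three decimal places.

Na2O (M=61.979): mol = 0.11665; Na = 0.23330, O = 0.11665.
K2O (M=94.195): mol = 0.07028; K = 0.14056, O = 0.07028.
Al2O3 (M=101.961): mol = 0.18478; Al = 0.36956, O = 0.55434.
SiO2 (M=60.083): mol = 1.11596; Si = 1.11596, O = 2.23192.
ΣO = 2.97319; factor = 8/ΣO = 2.69071.
Na apfu = 0.23330 × 2.69071 = 0.628.

0.628 Na apfu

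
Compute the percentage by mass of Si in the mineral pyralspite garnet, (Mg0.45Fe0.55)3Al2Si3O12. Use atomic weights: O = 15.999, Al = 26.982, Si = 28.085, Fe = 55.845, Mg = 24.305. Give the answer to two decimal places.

18.51 mass %

M((Mg0.45Fe0.55)3Al2Si3O12) = 455.163 g/mol.
Si contributes 3 × 28.085 = 84.255 g per mole.
84.255/455.163 = 0.1851 → 18.51%.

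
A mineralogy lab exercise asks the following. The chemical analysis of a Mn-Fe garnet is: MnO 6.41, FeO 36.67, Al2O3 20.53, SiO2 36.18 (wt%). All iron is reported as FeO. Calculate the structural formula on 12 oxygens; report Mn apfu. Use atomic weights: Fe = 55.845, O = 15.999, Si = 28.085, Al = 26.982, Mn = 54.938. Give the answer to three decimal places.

MnO: 6.41/70.937 = 0.09036 mol → 0.09036 mol Mn, 0.09036 mol O.
FeO: 36.67/71.844 = 0.51041 mol → 0.51041 mol Fe, 0.51041 mol O.
Al2O3: 20.53/101.961 = 0.20135 mol → 0.40270 mol Al, 0.60405 mol O.
SiO2: 36.18/60.083 = 0.60217 mol → 0.60217 mol Si, 1.20434 mol O.
Total oxygen = 2.40916 mol. Normalization factor = 12/2.40916 = 4.98099.
Mn per 12 O = 0.09036 × 4.98099 = 0.450.

0.450 Mn apfu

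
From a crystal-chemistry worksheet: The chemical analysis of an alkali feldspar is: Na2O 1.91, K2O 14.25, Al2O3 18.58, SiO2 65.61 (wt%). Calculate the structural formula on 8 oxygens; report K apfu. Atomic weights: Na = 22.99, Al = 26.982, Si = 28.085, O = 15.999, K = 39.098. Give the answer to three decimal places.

Na2O (M=61.979): mol = 0.03082; Na = 0.06164, O = 0.03082.
K2O (M=94.195): mol = 0.15128; K = 0.30256, O = 0.15128.
Al2O3 (M=101.961): mol = 0.18223; Al = 0.36446, O = 0.54669.
SiO2 (M=60.083): mol = 1.09199; Si = 1.09199, O = 2.18398.
ΣO = 2.91277; factor = 8/ΣO = 2.74653.
K apfu = 0.30256 × 2.74653 = 0.831.

0.831 K apfu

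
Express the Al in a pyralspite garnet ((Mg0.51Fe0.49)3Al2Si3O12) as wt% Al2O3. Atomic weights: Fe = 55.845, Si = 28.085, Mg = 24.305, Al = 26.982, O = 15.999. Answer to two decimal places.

M((Mg0.51Fe0.49)3Al2Si3O12) = 449.486 g/mol; M(Al2O3) = 101.961 g/mol.
Moles Al2O3 per formula unit = 2 Al ÷ 2 = 1.0000.
Al2O3 fraction = (1.0000 × 101.961) / 449.486 = 101.961/449.486 = 0.2268.

22.68 wt%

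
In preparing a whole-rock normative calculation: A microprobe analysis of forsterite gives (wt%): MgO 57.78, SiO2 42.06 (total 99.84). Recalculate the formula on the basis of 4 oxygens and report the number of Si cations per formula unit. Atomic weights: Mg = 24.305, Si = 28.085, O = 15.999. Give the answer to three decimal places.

0.988 Si apfu

MgO: 57.78/40.304 = 1.43360 mol → 1.43360 mol Mg, 1.43360 mol O.
SiO2: 42.06/60.083 = 0.70003 mol → 0.70003 mol Si, 1.40006 mol O.
Total oxygen = 2.83366 mol. Normalization factor = 4/2.83366 = 1.41160.
Si per 4 O = 0.70003 × 1.41160 = 0.988.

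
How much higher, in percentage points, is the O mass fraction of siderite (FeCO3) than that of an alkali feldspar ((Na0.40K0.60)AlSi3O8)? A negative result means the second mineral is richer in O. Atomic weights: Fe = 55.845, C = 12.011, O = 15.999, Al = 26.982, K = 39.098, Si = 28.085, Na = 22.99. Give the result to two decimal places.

M(FeCO3) = 115.853 g/mol, so wt% O = 47.997/115.853 × 100 = 41.43%.
M((Na0.40K0.60)AlSi3O8) = 271.884 g/mol, so wt% O = 127.992/271.884 × 100 = 47.08%.
41.43 − 47.08 = -5.65 pp.

-5.65 percentage points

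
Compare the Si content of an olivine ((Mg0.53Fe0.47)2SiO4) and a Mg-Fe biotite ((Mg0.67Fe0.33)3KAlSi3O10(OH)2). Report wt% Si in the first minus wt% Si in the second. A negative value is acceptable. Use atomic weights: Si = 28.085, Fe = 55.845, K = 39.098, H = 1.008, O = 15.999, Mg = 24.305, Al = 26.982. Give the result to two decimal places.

-2.30 percentage points

M((Mg0.53Fe0.47)2SiO4) = 170.339 g/mol, so wt% Si = 28.085/170.339 × 100 = 16.49%.
M((Mg0.67Fe0.33)3KAlSi3O10(OH)2) = 448.479 g/mol, so wt% Si = 84.255/448.479 × 100 = 18.79%.
16.49 − 18.79 = -2.30 pp.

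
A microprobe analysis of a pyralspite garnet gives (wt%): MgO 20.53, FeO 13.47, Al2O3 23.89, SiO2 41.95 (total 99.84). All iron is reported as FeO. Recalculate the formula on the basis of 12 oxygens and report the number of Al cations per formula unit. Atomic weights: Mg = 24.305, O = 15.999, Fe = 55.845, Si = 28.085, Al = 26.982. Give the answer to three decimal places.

2.011 Al apfu

20.53 wt% MgO ÷ 40.304 g/mol = 0.50938 mol, giving 0.50938 Mg and 0.50938 O.
13.47 wt% FeO ÷ 71.844 g/mol = 0.18749 mol, giving 0.18749 Fe and 0.18749 O.
23.89 wt% Al2O3 ÷ 101.961 g/mol = 0.23431 mol, giving 0.46862 Al and 0.70293 O.
41.95 wt% SiO2 ÷ 60.083 g/mol = 0.69820 mol, giving 0.69820 Si and 1.39640 O.
Oxygen sums to 2.79620; scaling by 12/2.79620 = 4.29154 puts the formula on 12 O.
Al: 0.46862 × 4.29154 = 2.011 atoms per formula unit.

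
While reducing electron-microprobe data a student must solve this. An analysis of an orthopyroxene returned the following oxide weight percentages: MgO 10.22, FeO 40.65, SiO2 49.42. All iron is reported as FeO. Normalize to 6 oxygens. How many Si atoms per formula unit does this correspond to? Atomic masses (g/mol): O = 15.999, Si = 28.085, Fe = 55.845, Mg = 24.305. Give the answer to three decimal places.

10.22 wt% MgO ÷ 40.304 g/mol = 0.25357 mol, giving 0.25357 Mg and 0.25357 O.
40.65 wt% FeO ÷ 71.844 g/mol = 0.56581 mol, giving 0.56581 Fe and 0.56581 O.
49.42 wt% SiO2 ÷ 60.083 g/mol = 0.82253 mol, giving 0.82253 Si and 1.64506 O.
Oxygen sums to 2.46444; scaling by 6/2.46444 = 2.43463 puts the formula on 6 O.
Si: 0.82253 × 2.43463 = 2.003 atoms per formula unit.

2.003 Si apfu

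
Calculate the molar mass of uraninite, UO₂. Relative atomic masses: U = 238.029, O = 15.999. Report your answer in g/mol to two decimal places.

The formula mass is the sum 1×238.029 + 2×15.999.

270.03 g/mol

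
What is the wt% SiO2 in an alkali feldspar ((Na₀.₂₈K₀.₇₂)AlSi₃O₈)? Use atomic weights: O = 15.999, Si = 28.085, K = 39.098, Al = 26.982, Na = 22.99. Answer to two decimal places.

65.83 wt%

Formula mass = 273.817 g/mol.
3 Si → 3.0000 mol SiO2 per formula unit; M(SiO2) = 60.083, so SiO2 mass = 180.249 g.
180.249/273.817 × 100 = 65.83 wt%.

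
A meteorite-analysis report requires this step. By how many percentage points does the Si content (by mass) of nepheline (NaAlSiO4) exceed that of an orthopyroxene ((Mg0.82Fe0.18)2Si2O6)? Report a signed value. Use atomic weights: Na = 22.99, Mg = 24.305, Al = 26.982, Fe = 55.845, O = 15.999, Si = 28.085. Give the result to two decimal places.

First mineral: 28.085 g Si in 142.053 g formula = 19.77 wt% Si.
Second mineral: 56.170 g Si in 212.128 g formula = 26.48 wt% Si.
19.77% − 26.48% gives a difference of -6.71 percentage points.

-6.71 percentage points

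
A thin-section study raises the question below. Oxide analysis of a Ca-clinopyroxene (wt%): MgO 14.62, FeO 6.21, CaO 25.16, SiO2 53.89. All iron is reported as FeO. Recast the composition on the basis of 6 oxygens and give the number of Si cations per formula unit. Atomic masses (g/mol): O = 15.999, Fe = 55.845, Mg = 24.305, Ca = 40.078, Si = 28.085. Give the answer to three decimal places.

MgO: 14.62/40.304 = 0.36274 mol → 0.36274 mol Mg, 0.36274 mol O.
FeO: 6.21/71.844 = 0.08644 mol → 0.08644 mol Fe, 0.08644 mol O.
CaO: 25.16/56.077 = 0.44867 mol → 0.44867 mol Ca, 0.44867 mol O.
SiO2: 53.89/60.083 = 0.89693 mol → 0.89693 mol Si, 1.79386 mol O.
Total oxygen = 2.69171 mol. Normalization factor = 6/2.69171 = 2.22907.
Si per 6 O = 0.89693 × 2.22907 = 1.999.

1.999 Si apfu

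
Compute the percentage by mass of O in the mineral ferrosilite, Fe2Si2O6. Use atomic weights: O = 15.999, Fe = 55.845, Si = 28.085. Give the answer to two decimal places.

M(Fe2Si2O6) = 263.854 g/mol.
O contributes 6 × 15.999 = 95.994 g per mole.
95.994/263.854 = 0.3638 → 36.38%.

36.38 weight percent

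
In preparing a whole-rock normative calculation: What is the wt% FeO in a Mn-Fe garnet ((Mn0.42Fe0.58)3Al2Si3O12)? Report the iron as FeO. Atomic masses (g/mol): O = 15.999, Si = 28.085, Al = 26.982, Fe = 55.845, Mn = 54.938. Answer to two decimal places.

25.17 wt%

M((Mn0.42Fe0.58)3Al2Si3O12) = 496.599 g/mol; M(FeO) = 71.844 g/mol.
Moles FeO per formula unit = 1.74 Fe ÷ 1 = 1.7400.
FeO fraction = (1.7400 × 71.844) / 496.599 = 125.009/496.599 = 0.2517.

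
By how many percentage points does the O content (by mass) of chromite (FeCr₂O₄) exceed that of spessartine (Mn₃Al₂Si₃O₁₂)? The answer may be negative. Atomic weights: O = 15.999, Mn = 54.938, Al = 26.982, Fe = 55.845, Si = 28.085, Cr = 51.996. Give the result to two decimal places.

-10.19 percentage points

O in FeCr₂O₄: molar mass 223.833 g/mol; 4×15.999 = 63.996 g → 28.59 wt%.
O in Mn₃Al₂Si₃O₁₂: molar mass 495.021 g/mol; 12×15.999 = 191.988 g → 38.78 wt%.
Difference = 28.59 − 38.78 = -10.19 percentage points.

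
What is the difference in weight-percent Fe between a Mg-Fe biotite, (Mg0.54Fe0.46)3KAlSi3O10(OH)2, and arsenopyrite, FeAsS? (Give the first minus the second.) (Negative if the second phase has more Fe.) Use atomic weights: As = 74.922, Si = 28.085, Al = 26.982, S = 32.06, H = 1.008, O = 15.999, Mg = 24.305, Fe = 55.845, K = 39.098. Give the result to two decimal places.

-17.57 percentage points

M((Mg0.54Fe0.46)3KAlSi3O10(OH)2) = 460.779 g/mol, so wt% Fe = 77.066/460.779 × 100 = 16.73%.
M(FeAsS) = 162.827 g/mol, so wt% Fe = 55.845/162.827 × 100 = 34.30%.
16.73 − 34.30 = -17.57 pp.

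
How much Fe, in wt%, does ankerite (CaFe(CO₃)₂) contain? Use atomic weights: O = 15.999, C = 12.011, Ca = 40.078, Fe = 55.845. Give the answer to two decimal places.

25.86 wt%

Formula mass = 1×40.078 + 1×55.845 + 2×12.011 + 6×15.999 = 215.939 g/mol, of which 55.845 g is Fe.
So Fe makes up 55.845/215.939 = 0.2586 of the mass, i.e. 25.86%.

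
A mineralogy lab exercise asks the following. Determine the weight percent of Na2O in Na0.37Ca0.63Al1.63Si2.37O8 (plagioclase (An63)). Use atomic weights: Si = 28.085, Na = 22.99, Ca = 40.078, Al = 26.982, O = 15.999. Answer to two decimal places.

M(Na0.37Ca0.63Al1.63Si2.37O8) = 272.290 g/mol; M(Na2O) = 61.979 g/mol.
Moles Na2O per formula unit = 0.37 Na ÷ 2 = 0.1850.
Na2O fraction = (0.1850 × 61.979) / 272.290 = 11.466/272.290 = 0.0421.

4.21 wt%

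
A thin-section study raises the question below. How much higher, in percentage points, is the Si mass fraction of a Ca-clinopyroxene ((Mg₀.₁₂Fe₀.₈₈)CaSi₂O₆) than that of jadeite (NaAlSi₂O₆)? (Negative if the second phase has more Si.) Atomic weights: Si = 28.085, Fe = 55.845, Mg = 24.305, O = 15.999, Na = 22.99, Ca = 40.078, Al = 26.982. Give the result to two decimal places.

-4.80 percentage points

First mineral: 56.170 g Si in 244.302 g formula = 22.99 wt% Si.
Second mineral: 56.170 g Si in 202.136 g formula = 27.79 wt% Si.
22.99% − 27.79% gives a difference of -4.80 percentage points.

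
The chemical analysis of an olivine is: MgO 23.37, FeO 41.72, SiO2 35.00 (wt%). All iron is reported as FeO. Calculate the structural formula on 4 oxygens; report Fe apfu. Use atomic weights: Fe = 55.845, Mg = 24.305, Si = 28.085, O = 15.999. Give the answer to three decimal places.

0.999 Fe apfu

MgO: 23.37/40.304 = 0.57984 mol → 0.57984 mol Mg, 0.57984 mol O.
FeO: 41.72/71.844 = 0.58070 mol → 0.58070 mol Fe, 0.58070 mol O.
SiO2: 35.00/60.083 = 0.58253 mol → 0.58253 mol Si, 1.16506 mol O.
Total oxygen = 2.32560 mol. Normalization factor = 4/2.32560 = 1.71999.
Fe per 4 O = 0.58070 × 1.71999 = 0.999.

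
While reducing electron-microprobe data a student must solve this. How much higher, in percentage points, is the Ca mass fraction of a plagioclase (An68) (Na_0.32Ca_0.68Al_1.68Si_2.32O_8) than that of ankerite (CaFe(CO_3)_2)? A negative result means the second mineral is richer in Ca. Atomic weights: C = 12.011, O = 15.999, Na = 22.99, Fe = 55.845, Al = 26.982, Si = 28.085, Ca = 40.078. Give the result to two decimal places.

-8.58 percentage points

Ca in Na_0.32Ca_0.68Al_1.68Si_2.32O_8: molar mass 273.089 g/mol; 0.68×40.078 = 27.253 g → 9.98 wt%.
Ca in CaFe(CO_3)_2: molar mass 215.939 g/mol; 1×40.078 = 40.078 g → 18.56 wt%.
Difference = 9.98 − 18.56 = -8.58 percentage points.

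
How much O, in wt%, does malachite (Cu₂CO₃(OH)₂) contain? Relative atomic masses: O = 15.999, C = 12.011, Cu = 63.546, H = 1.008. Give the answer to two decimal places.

Molar mass of Cu₂CO₃(OH)₂: 2*63.546 + 1*12.011 + 5*15.999 + 2*1.008 = 221.114 g/mol.
Mass of O per formula unit: 5 × 15.999 = 79.995 g.
Weight fraction O = 79.995 / 221.114 = 0.3618.

36.18 wt%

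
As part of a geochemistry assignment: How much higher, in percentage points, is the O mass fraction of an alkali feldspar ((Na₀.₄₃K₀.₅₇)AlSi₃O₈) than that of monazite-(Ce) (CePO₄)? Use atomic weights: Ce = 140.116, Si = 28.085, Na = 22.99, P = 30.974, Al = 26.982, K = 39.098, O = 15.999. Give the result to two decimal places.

19.94 percentage points

O in (Na₀.₄₃K₀.₅₇)AlSi₃O₈: molar mass 271.401 g/mol; 8×15.999 = 127.992 g → 47.16 wt%.
O in CePO₄: molar mass 235.086 g/mol; 4×15.999 = 63.996 g → 27.22 wt%.
Difference = 47.16 − 27.22 = 19.94 percentage points.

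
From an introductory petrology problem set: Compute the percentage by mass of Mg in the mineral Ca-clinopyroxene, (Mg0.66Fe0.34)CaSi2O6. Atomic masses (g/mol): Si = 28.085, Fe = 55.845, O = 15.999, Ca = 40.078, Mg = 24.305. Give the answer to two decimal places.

M((Mg0.66Fe0.34)CaSi2O6) = 227.271 g/mol.
Mg contributes 0.66 × 24.305 = 16.041 g per mole.
16.041/227.271 = 0.0706 → 7.06%.

7.06 wt%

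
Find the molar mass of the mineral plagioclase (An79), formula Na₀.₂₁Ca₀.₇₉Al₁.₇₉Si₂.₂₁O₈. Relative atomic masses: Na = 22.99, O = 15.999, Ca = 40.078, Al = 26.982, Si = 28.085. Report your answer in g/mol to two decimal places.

274.85 g/mol

The formula mass is the sum 0.21*22.99 + 0.79*40.078 + 1.79*26.982 + 2.21*28.085 + 8*15.999.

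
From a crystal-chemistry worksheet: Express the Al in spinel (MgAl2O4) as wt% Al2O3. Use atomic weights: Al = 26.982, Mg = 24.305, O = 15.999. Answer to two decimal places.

71.67 wt%

M(MgAl2O4) = 142.265 g/mol; M(Al2O3) = 101.961 g/mol.
Moles Al2O3 per formula unit = 2 Al ÷ 2 = 1.0000.
Al2O3 fraction = (1.0000 × 101.961) / 142.265 = 101.961/142.265 = 0.7167.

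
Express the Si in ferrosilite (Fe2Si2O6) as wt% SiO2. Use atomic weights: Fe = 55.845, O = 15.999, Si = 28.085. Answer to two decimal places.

Formula mass = 263.854 g/mol.
2 Si → 2.0000 mol SiO2 per formula unit; M(SiO2) = 60.083, so SiO2 mass = 120.166 g.
120.166/263.854 × 100 = 45.54 wt%.

45.54 wt%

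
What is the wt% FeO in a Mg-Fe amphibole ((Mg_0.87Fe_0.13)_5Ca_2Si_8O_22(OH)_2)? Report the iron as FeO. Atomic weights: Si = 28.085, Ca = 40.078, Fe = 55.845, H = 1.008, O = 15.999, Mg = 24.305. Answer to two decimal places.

Molar mass of (Mg_0.87Fe_0.13)_5Ca_2Si_8O_22(OH)_2 = 4.35*24.305 + 0.65*55.845 + 2*40.078 + 8*28.085 + 24*15.999 + 2*1.008 = 832.854 g/mol.
Each formula unit contains 0.65 Fe, equivalent to 0.65/1 = 0.6500 mol FeO.
M(FeO) = 1×55.845 + 1×15.999 = 71.844 g/mol.
Mass of FeO per formula unit = 0.6500 × 71.844 = 46.699 g.
FeO wt% = 46.699 / 832.854 × 100 = 5.61%.

5.61 wt%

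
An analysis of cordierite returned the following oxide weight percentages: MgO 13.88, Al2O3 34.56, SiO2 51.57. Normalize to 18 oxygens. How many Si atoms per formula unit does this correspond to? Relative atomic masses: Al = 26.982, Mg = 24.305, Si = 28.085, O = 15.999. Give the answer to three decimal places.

MgO: 13.88/40.304 = 0.34438 mol → 0.34438 mol Mg, 0.34438 mol O.
Al2O3: 34.56/101.961 = 0.33895 mol → 0.67790 mol Al, 1.01685 mol O.
SiO2: 51.57/60.083 = 0.85831 mol → 0.85831 mol Si, 1.71662 mol O.
Total oxygen = 3.07785 mol. Normalization factor = 18/3.07785 = 5.84824.
Si per 18 O = 0.85831 × 5.84824 = 5.020.

5.020 Si apfu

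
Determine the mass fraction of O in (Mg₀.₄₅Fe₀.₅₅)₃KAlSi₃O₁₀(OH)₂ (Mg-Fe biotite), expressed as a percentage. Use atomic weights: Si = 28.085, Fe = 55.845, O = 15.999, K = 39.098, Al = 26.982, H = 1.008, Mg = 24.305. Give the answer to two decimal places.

Formula mass = 1.35·24.305 + 1.65·55.845 + 1·39.098 + 1·26.982 + 3·28.085 + 12·15.999 + 2·1.008 = 469.295 g/mol, of which 191.988 g is O.
So O makes up 191.988/469.295 = 0.4091 of the mass, i.e. 40.91%.

40.91 wt%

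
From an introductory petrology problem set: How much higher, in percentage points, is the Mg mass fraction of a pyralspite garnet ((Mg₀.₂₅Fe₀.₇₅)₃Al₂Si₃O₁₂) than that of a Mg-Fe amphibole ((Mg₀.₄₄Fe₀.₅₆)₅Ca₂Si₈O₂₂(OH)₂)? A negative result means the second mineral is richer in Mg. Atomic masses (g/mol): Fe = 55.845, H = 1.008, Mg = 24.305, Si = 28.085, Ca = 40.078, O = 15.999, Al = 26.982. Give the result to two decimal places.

First mineral: 18.229 g Mg in 474.087 g formula = 3.85 wt% Mg.
Second mineral: 53.471 g Mg in 900.665 g formula = 5.94 wt% Mg.
3.85% − 5.94% gives a difference of -2.09 percentage points.

-2.09 percentage points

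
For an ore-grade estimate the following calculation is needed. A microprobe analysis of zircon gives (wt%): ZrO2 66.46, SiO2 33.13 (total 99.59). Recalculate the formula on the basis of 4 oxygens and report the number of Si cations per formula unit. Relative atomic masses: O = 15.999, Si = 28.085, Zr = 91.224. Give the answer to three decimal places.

1.011 Si apfu

66.46 wt% ZrO2 ÷ 123.222 g/mol = 0.53935 mol, giving 0.53935 Zr and 1.07870 O.
33.13 wt% SiO2 ÷ 60.083 g/mol = 0.55140 mol, giving 0.55140 Si and 1.10280 O.
Oxygen sums to 2.18150; scaling by 4/2.18150 = 1.83360 puts the formula on 4 O.
Si: 0.55140 × 1.83360 = 1.011 atoms per formula unit.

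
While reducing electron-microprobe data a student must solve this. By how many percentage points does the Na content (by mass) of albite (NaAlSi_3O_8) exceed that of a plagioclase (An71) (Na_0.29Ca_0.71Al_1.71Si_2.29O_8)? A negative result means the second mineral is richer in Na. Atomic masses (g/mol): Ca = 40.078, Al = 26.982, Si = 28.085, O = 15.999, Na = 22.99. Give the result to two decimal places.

First mineral: 22.990 g Na in 262.219 g formula = 8.77 wt% Na.
Second mineral: 6.667 g Na in 273.568 g formula = 2.44 wt% Na.
8.77% − 2.44% gives a difference of 6.33 percentage points.

6.33 percentage points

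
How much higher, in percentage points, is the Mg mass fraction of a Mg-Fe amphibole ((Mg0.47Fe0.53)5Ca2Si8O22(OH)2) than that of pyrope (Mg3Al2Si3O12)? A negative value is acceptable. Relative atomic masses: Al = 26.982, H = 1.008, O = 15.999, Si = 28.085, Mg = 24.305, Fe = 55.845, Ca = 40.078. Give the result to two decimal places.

M((Mg0.47Fe0.53)5Ca2Si8O22(OH)2) = 895.934 g/mol, so wt% Mg = 57.117/895.934 × 100 = 6.38%.
M(Mg3Al2Si3O12) = 403.122 g/mol, so wt% Mg = 72.915/403.122 × 100 = 18.09%.
6.38 − 18.09 = -11.71 pp.

-11.71 percentage points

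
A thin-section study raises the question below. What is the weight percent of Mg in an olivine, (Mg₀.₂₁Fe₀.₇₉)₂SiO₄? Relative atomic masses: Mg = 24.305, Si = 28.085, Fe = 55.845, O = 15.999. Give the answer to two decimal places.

Formula mass = 0.42×24.305 + 1.58×55.845 + 1×28.085 + 4×15.999 = 190.524 g/mol, of which 10.208 g is Mg.
So Mg makes up 10.208/190.524 = 0.0536 of the mass, i.e. 5.36%.

5.36 weight percent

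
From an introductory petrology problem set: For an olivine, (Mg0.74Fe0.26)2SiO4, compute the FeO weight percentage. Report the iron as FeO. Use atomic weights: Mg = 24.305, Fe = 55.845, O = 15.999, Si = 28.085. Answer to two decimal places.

23.78 wt%

Molar mass of (Mg0.74Fe0.26)2SiO4 = 1.48×24.305 + 0.52×55.845 + 1×28.085 + 4×15.999 = 157.092 g/mol.
Each formula unit contains 0.52 Fe, equivalent to 0.52/1 = 0.5200 mol FeO.
M(FeO) = 1×55.845 + 1×15.999 = 71.844 g/mol.
Mass of FeO per formula unit = 0.5200 × 71.844 = 37.359 g.
FeO wt% = 37.359 / 157.092 × 100 = 23.78%.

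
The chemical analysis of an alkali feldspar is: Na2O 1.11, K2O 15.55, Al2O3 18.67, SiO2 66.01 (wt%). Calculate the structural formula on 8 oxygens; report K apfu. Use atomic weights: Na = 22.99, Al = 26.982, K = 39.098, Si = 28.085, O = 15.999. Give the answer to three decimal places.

Na2O: 1.11/61.979 = 0.01791 mol → 0.03582 mol Na, 0.01791 mol O.
K2O: 15.55/94.195 = 0.16508 mol → 0.33016 mol K, 0.16508 mol O.
Al2O3: 18.67/101.961 = 0.18311 mol → 0.36622 mol Al, 0.54933 mol O.
SiO2: 66.01/60.083 = 1.09865 mol → 1.09865 mol Si, 2.19730 mol O.
Total oxygen = 2.92962 mol. Normalization factor = 8/2.92962 = 2.73073.
K per 8 O = 0.33016 × 2.73073 = 0.902.

0.902 K apfu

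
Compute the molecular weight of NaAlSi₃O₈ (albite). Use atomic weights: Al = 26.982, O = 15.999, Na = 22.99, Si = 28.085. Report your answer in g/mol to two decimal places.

262.22 g/mol

M = 1×22.99 + 1×26.982 + 3×28.085 + 8×15.999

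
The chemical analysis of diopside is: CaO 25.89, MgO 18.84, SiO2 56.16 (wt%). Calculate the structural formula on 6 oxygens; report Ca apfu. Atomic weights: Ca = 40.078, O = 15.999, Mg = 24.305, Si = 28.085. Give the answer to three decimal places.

0.990 Ca apfu

CaO (M=56.077): mol = 0.46169; Ca = 0.46169, O = 0.46169.
MgO (M=40.304): mol = 0.46745; Mg = 0.46745, O = 0.46745.
SiO2 (M=60.083): mol = 0.93471; Si = 0.93471, O = 1.86942.
ΣO = 2.79856; factor = 6/ΣO = 2.14396.
Ca apfu = 0.46169 × 2.14396 = 0.990.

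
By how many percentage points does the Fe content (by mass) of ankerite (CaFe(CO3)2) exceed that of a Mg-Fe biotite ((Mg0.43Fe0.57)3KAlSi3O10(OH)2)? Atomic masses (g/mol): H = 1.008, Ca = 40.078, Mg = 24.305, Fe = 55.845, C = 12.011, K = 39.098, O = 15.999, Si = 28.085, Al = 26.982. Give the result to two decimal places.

First mineral: 55.845 g Fe in 215.939 g formula = 25.86 wt% Fe.
Second mineral: 95.495 g Fe in 471.187 g formula = 20.27 wt% Fe.
25.86% − 20.27% gives a difference of 5.59 percentage points.

5.59 percentage points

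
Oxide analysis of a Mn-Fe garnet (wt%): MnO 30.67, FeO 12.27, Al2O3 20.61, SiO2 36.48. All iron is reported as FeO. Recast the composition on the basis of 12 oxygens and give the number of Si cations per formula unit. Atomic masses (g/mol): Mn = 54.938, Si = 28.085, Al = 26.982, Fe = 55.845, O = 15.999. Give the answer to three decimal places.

30.67 wt% MnO ÷ 70.937 g/mol = 0.43236 mol, giving 0.43236 Mn and 0.43236 O.
12.27 wt% FeO ÷ 71.844 g/mol = 0.17079 mol, giving 0.17079 Fe and 0.17079 O.
20.61 wt% Al2O3 ÷ 101.961 g/mol = 0.20214 mol, giving 0.40428 Al and 0.60642 O.
36.48 wt% SiO2 ÷ 60.083 g/mol = 0.60716 mol, giving 0.60716 Si and 1.21432 O.
Oxygen sums to 2.42389; scaling by 12/2.42389 = 4.95072 puts the formula on 12 O.
Si: 0.60716 × 4.95072 = 3.006 atoms per formula unit.

3.006 Si apfu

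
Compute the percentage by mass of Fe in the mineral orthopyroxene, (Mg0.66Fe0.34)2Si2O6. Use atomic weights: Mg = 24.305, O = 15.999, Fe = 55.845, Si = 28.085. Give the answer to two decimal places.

Formula mass = 1.32×24.305 + 0.68×55.845 + 2×28.085 + 6×15.999 = 222.221 g/mol, of which 37.975 g is Fe.
So Fe makes up 37.975/222.221 = 0.1709 of the mass, i.e. 17.09%.

17.09 weight percent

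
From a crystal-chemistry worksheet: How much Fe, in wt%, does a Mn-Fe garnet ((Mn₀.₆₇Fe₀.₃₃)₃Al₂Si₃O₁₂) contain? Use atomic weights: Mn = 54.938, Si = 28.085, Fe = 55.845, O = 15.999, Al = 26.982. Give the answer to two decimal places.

Formula mass = 2.01*54.938 + 0.99*55.845 + 2*26.982 + 3*28.085 + 12*15.999 = 495.919 g/mol, of which 55.287 g is Fe.
So Fe makes up 55.287/495.919 = 0.1115 of the mass, i.e. 11.15%.

11.15 wt%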